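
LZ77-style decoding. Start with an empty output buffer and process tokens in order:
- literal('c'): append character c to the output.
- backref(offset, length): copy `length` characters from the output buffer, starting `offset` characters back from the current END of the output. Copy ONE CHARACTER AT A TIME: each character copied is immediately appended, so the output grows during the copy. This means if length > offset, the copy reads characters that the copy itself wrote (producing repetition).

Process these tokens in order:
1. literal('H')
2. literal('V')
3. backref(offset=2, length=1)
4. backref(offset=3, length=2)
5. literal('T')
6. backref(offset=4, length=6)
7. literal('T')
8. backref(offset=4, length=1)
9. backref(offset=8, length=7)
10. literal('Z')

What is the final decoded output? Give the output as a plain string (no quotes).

Answer: HVHHVTHHVTHHTTHHVTHHTZ

Derivation:
Token 1: literal('H'). Output: "H"
Token 2: literal('V'). Output: "HV"
Token 3: backref(off=2, len=1). Copied 'H' from pos 0. Output: "HVH"
Token 4: backref(off=3, len=2). Copied 'HV' from pos 0. Output: "HVHHV"
Token 5: literal('T'). Output: "HVHHVT"
Token 6: backref(off=4, len=6) (overlapping!). Copied 'HHVTHH' from pos 2. Output: "HVHHVTHHVTHH"
Token 7: literal('T'). Output: "HVHHVTHHVTHHT"
Token 8: backref(off=4, len=1). Copied 'T' from pos 9. Output: "HVHHVTHHVTHHTT"
Token 9: backref(off=8, len=7). Copied 'HHVTHHT' from pos 6. Output: "HVHHVTHHVTHHTTHHVTHHT"
Token 10: literal('Z'). Output: "HVHHVTHHVTHHTTHHVTHHTZ"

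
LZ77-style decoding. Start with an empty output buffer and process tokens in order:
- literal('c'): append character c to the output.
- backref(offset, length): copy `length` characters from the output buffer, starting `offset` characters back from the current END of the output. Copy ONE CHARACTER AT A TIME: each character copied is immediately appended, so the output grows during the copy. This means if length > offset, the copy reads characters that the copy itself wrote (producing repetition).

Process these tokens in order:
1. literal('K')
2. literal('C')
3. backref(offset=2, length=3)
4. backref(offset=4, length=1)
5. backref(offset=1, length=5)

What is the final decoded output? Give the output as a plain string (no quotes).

Answer: KCKCKCCCCCC

Derivation:
Token 1: literal('K'). Output: "K"
Token 2: literal('C'). Output: "KC"
Token 3: backref(off=2, len=3) (overlapping!). Copied 'KCK' from pos 0. Output: "KCKCK"
Token 4: backref(off=4, len=1). Copied 'C' from pos 1. Output: "KCKCKC"
Token 5: backref(off=1, len=5) (overlapping!). Copied 'CCCCC' from pos 5. Output: "KCKCKCCCCCC"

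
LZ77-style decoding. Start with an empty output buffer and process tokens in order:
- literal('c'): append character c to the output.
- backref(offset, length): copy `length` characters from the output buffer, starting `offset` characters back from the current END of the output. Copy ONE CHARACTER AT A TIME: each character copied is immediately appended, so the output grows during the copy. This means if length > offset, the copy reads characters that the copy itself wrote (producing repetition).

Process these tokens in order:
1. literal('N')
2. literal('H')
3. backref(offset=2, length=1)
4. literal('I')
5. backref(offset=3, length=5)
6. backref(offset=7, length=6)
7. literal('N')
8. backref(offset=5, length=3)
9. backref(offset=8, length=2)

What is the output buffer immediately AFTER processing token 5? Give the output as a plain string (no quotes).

Token 1: literal('N'). Output: "N"
Token 2: literal('H'). Output: "NH"
Token 3: backref(off=2, len=1). Copied 'N' from pos 0. Output: "NHN"
Token 4: literal('I'). Output: "NHNI"
Token 5: backref(off=3, len=5) (overlapping!). Copied 'HNIHN' from pos 1. Output: "NHNIHNIHN"

Answer: NHNIHNIHN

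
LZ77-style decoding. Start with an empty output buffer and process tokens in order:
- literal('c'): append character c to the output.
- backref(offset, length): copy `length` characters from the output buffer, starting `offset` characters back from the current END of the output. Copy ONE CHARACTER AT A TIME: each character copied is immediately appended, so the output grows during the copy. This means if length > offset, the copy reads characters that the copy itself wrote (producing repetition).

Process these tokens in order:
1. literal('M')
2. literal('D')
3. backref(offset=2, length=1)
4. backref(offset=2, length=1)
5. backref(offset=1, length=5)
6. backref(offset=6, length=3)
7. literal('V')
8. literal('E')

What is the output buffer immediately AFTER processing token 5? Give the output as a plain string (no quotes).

Token 1: literal('M'). Output: "M"
Token 2: literal('D'). Output: "MD"
Token 3: backref(off=2, len=1). Copied 'M' from pos 0. Output: "MDM"
Token 4: backref(off=2, len=1). Copied 'D' from pos 1. Output: "MDMD"
Token 5: backref(off=1, len=5) (overlapping!). Copied 'DDDDD' from pos 3. Output: "MDMDDDDDD"

Answer: MDMDDDDDD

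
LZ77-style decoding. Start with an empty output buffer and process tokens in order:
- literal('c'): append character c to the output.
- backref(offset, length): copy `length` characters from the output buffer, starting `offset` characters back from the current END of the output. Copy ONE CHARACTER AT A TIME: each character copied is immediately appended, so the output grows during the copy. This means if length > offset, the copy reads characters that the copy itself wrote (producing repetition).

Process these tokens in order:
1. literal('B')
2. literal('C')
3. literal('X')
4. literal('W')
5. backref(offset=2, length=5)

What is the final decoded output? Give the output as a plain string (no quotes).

Token 1: literal('B'). Output: "B"
Token 2: literal('C'). Output: "BC"
Token 3: literal('X'). Output: "BCX"
Token 4: literal('W'). Output: "BCXW"
Token 5: backref(off=2, len=5) (overlapping!). Copied 'XWXWX' from pos 2. Output: "BCXWXWXWX"

Answer: BCXWXWXWX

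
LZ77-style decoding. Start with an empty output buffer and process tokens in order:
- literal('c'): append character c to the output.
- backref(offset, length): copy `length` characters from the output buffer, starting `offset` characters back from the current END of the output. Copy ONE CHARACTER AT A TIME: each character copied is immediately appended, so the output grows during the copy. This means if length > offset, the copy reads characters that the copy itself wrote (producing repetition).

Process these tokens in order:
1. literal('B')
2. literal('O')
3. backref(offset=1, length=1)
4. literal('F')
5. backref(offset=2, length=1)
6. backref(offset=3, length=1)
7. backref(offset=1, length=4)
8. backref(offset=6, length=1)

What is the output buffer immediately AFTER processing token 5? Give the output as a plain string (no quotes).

Token 1: literal('B'). Output: "B"
Token 2: literal('O'). Output: "BO"
Token 3: backref(off=1, len=1). Copied 'O' from pos 1. Output: "BOO"
Token 4: literal('F'). Output: "BOOF"
Token 5: backref(off=2, len=1). Copied 'O' from pos 2. Output: "BOOFO"

Answer: BOOFO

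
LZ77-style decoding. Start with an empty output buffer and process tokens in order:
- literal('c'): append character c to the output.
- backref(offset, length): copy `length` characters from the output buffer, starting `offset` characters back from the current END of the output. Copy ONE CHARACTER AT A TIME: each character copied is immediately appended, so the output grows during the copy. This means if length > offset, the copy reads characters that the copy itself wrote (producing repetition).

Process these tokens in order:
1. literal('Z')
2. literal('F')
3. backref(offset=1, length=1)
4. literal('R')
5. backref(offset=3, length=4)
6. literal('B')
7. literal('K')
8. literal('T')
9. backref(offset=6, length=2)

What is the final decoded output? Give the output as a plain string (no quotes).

Answer: ZFFRFFRFBKTFR

Derivation:
Token 1: literal('Z'). Output: "Z"
Token 2: literal('F'). Output: "ZF"
Token 3: backref(off=1, len=1). Copied 'F' from pos 1. Output: "ZFF"
Token 4: literal('R'). Output: "ZFFR"
Token 5: backref(off=3, len=4) (overlapping!). Copied 'FFRF' from pos 1. Output: "ZFFRFFRF"
Token 6: literal('B'). Output: "ZFFRFFRFB"
Token 7: literal('K'). Output: "ZFFRFFRFBK"
Token 8: literal('T'). Output: "ZFFRFFRFBKT"
Token 9: backref(off=6, len=2). Copied 'FR' from pos 5. Output: "ZFFRFFRFBKTFR"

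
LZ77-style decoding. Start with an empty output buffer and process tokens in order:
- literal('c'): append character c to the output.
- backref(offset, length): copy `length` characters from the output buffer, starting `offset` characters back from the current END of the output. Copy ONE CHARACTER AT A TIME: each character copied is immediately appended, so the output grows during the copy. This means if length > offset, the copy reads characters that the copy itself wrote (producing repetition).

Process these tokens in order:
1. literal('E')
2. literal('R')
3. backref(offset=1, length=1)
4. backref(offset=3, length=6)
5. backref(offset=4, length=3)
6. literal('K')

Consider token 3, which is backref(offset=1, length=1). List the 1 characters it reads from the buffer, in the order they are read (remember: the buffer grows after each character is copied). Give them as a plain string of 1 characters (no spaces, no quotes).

Answer: R

Derivation:
Token 1: literal('E'). Output: "E"
Token 2: literal('R'). Output: "ER"
Token 3: backref(off=1, len=1). Buffer before: "ER" (len 2)
  byte 1: read out[1]='R', append. Buffer now: "ERR"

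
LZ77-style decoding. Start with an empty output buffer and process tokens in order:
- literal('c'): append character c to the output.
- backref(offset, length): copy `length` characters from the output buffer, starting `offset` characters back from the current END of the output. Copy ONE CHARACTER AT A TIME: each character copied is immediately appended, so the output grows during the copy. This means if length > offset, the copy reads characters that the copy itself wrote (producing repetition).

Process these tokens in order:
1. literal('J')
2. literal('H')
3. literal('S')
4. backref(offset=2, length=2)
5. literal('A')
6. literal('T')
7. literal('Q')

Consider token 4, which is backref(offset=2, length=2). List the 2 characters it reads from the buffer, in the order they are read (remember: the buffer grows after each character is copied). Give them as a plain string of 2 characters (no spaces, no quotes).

Answer: HS

Derivation:
Token 1: literal('J'). Output: "J"
Token 2: literal('H'). Output: "JH"
Token 3: literal('S'). Output: "JHS"
Token 4: backref(off=2, len=2). Buffer before: "JHS" (len 3)
  byte 1: read out[1]='H', append. Buffer now: "JHSH"
  byte 2: read out[2]='S', append. Buffer now: "JHSHS"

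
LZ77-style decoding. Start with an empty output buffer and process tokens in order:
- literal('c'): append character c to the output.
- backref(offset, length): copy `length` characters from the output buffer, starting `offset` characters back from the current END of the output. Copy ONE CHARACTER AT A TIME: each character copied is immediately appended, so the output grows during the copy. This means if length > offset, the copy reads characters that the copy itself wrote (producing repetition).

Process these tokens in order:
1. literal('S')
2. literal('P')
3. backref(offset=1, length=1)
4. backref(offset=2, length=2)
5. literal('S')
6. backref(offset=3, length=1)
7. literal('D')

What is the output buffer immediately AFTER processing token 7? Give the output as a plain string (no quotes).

Token 1: literal('S'). Output: "S"
Token 2: literal('P'). Output: "SP"
Token 3: backref(off=1, len=1). Copied 'P' from pos 1. Output: "SPP"
Token 4: backref(off=2, len=2). Copied 'PP' from pos 1. Output: "SPPPP"
Token 5: literal('S'). Output: "SPPPPS"
Token 6: backref(off=3, len=1). Copied 'P' from pos 3. Output: "SPPPPSP"
Token 7: literal('D'). Output: "SPPPPSPD"

Answer: SPPPPSPD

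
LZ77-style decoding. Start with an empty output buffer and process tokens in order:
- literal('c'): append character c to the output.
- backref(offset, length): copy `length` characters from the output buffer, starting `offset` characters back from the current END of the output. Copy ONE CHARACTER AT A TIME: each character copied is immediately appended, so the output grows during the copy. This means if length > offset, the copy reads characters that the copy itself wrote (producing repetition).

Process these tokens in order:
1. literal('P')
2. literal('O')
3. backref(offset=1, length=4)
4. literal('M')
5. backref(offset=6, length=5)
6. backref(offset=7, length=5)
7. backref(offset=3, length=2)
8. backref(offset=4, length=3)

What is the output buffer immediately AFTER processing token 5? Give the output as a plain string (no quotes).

Token 1: literal('P'). Output: "P"
Token 2: literal('O'). Output: "PO"
Token 3: backref(off=1, len=4) (overlapping!). Copied 'OOOO' from pos 1. Output: "POOOOO"
Token 4: literal('M'). Output: "POOOOOM"
Token 5: backref(off=6, len=5). Copied 'OOOOO' from pos 1. Output: "POOOOOMOOOOO"

Answer: POOOOOMOOOOO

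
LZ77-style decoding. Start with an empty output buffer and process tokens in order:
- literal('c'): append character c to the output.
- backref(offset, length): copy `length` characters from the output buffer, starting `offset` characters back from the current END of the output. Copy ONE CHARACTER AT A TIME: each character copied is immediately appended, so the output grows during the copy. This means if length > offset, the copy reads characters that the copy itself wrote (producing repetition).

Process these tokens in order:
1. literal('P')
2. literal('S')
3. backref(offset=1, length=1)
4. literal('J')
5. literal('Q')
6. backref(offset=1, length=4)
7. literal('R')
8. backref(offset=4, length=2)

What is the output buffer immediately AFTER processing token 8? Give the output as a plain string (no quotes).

Answer: PSSJQQQQQRQQ

Derivation:
Token 1: literal('P'). Output: "P"
Token 2: literal('S'). Output: "PS"
Token 3: backref(off=1, len=1). Copied 'S' from pos 1. Output: "PSS"
Token 4: literal('J'). Output: "PSSJ"
Token 5: literal('Q'). Output: "PSSJQ"
Token 6: backref(off=1, len=4) (overlapping!). Copied 'QQQQ' from pos 4. Output: "PSSJQQQQQ"
Token 7: literal('R'). Output: "PSSJQQQQQR"
Token 8: backref(off=4, len=2). Copied 'QQ' from pos 6. Output: "PSSJQQQQQRQQ"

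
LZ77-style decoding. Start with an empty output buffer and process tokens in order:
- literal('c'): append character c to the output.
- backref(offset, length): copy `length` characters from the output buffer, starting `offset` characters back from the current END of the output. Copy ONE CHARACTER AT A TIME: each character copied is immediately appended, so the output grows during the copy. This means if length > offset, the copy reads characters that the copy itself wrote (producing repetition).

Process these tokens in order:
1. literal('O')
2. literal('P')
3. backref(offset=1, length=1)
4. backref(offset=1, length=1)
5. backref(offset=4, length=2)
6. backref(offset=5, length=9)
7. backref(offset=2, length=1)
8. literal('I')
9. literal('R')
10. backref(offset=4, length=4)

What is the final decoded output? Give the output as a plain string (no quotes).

Token 1: literal('O'). Output: "O"
Token 2: literal('P'). Output: "OP"
Token 3: backref(off=1, len=1). Copied 'P' from pos 1. Output: "OPP"
Token 4: backref(off=1, len=1). Copied 'P' from pos 2. Output: "OPPP"
Token 5: backref(off=4, len=2). Copied 'OP' from pos 0. Output: "OPPPOP"
Token 6: backref(off=5, len=9) (overlapping!). Copied 'PPPOPPPPO' from pos 1. Output: "OPPPOPPPPOPPPPO"
Token 7: backref(off=2, len=1). Copied 'P' from pos 13. Output: "OPPPOPPPPOPPPPOP"
Token 8: literal('I'). Output: "OPPPOPPPPOPPPPOPI"
Token 9: literal('R'). Output: "OPPPOPPPPOPPPPOPIR"
Token 10: backref(off=4, len=4). Copied 'OPIR' from pos 14. Output: "OPPPOPPPPOPPPPOPIROPIR"

Answer: OPPPOPPPPOPPPPOPIROPIR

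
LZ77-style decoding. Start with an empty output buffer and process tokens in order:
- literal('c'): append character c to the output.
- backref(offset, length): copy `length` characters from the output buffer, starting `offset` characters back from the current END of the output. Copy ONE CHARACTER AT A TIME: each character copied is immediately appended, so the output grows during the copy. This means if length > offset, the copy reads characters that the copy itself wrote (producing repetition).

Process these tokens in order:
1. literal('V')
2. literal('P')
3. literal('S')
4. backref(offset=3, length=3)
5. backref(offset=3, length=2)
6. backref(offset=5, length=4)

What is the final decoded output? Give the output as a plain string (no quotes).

Token 1: literal('V'). Output: "V"
Token 2: literal('P'). Output: "VP"
Token 3: literal('S'). Output: "VPS"
Token 4: backref(off=3, len=3). Copied 'VPS' from pos 0. Output: "VPSVPS"
Token 5: backref(off=3, len=2). Copied 'VP' from pos 3. Output: "VPSVPSVP"
Token 6: backref(off=5, len=4). Copied 'VPSV' from pos 3. Output: "VPSVPSVPVPSV"

Answer: VPSVPSVPVPSV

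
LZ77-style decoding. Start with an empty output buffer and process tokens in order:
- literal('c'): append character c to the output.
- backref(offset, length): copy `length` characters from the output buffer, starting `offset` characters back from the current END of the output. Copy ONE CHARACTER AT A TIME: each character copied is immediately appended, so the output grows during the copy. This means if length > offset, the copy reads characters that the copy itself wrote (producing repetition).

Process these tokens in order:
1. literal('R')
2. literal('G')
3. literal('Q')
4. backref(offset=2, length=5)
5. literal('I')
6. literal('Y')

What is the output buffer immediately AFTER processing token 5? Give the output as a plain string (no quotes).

Answer: RGQGQGQGI

Derivation:
Token 1: literal('R'). Output: "R"
Token 2: literal('G'). Output: "RG"
Token 3: literal('Q'). Output: "RGQ"
Token 4: backref(off=2, len=5) (overlapping!). Copied 'GQGQG' from pos 1. Output: "RGQGQGQG"
Token 5: literal('I'). Output: "RGQGQGQGI"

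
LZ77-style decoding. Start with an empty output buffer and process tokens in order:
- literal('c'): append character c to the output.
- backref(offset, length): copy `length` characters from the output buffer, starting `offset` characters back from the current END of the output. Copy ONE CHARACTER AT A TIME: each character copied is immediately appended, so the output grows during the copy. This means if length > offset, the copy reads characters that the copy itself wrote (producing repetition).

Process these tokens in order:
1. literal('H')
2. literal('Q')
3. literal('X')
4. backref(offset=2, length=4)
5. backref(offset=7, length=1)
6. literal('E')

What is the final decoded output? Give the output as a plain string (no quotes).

Answer: HQXQXQXHE

Derivation:
Token 1: literal('H'). Output: "H"
Token 2: literal('Q'). Output: "HQ"
Token 3: literal('X'). Output: "HQX"
Token 4: backref(off=2, len=4) (overlapping!). Copied 'QXQX' from pos 1. Output: "HQXQXQX"
Token 5: backref(off=7, len=1). Copied 'H' from pos 0. Output: "HQXQXQXH"
Token 6: literal('E'). Output: "HQXQXQXHE"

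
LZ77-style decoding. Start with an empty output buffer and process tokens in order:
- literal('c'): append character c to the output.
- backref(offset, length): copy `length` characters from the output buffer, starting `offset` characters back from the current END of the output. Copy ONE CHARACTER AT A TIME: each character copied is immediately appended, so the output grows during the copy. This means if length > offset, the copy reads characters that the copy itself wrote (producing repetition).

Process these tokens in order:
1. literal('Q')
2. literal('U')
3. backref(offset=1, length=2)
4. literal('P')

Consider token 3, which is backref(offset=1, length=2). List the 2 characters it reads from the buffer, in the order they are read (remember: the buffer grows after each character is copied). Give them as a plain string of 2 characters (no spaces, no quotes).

Token 1: literal('Q'). Output: "Q"
Token 2: literal('U'). Output: "QU"
Token 3: backref(off=1, len=2). Buffer before: "QU" (len 2)
  byte 1: read out[1]='U', append. Buffer now: "QUU"
  byte 2: read out[2]='U', append. Buffer now: "QUUU"

Answer: UU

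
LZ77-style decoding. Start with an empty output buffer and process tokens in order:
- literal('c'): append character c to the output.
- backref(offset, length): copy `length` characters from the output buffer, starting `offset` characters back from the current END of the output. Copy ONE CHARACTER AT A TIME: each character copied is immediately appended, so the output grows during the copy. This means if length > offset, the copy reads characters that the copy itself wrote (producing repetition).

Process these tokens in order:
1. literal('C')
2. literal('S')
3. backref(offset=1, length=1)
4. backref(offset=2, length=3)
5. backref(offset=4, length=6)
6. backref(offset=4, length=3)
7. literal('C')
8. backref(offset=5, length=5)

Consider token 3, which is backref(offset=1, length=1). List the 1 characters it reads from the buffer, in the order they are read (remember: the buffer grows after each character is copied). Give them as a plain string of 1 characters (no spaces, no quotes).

Answer: S

Derivation:
Token 1: literal('C'). Output: "C"
Token 2: literal('S'). Output: "CS"
Token 3: backref(off=1, len=1). Buffer before: "CS" (len 2)
  byte 1: read out[1]='S', append. Buffer now: "CSS"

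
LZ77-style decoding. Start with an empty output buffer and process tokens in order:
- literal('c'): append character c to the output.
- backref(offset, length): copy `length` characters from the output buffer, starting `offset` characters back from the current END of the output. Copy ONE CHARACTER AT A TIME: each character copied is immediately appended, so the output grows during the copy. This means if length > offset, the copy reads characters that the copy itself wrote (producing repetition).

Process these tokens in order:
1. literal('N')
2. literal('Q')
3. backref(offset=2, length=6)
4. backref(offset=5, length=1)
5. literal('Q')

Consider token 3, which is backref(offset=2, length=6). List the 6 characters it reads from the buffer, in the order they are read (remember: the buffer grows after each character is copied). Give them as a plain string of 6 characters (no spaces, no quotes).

Answer: NQNQNQ

Derivation:
Token 1: literal('N'). Output: "N"
Token 2: literal('Q'). Output: "NQ"
Token 3: backref(off=2, len=6). Buffer before: "NQ" (len 2)
  byte 1: read out[0]='N', append. Buffer now: "NQN"
  byte 2: read out[1]='Q', append. Buffer now: "NQNQ"
  byte 3: read out[2]='N', append. Buffer now: "NQNQN"
  byte 4: read out[3]='Q', append. Buffer now: "NQNQNQ"
  byte 5: read out[4]='N', append. Buffer now: "NQNQNQN"
  byte 6: read out[5]='Q', append. Buffer now: "NQNQNQNQ"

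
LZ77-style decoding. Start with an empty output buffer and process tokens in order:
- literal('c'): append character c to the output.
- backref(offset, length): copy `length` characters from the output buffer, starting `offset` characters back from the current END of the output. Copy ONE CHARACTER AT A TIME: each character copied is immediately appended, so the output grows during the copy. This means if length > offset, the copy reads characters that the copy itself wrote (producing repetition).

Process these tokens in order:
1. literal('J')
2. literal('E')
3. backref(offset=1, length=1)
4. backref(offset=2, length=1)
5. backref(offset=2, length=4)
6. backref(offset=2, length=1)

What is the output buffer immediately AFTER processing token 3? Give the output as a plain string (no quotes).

Answer: JEE

Derivation:
Token 1: literal('J'). Output: "J"
Token 2: literal('E'). Output: "JE"
Token 3: backref(off=1, len=1). Copied 'E' from pos 1. Output: "JEE"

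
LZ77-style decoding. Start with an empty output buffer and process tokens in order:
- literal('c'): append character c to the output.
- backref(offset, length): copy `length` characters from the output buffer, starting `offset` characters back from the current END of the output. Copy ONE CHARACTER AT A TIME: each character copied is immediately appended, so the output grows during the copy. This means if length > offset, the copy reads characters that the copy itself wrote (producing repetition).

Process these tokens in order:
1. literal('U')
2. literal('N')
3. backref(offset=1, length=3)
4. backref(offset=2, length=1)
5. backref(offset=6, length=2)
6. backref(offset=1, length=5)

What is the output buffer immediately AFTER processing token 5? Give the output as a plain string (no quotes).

Token 1: literal('U'). Output: "U"
Token 2: literal('N'). Output: "UN"
Token 3: backref(off=1, len=3) (overlapping!). Copied 'NNN' from pos 1. Output: "UNNNN"
Token 4: backref(off=2, len=1). Copied 'N' from pos 3. Output: "UNNNNN"
Token 5: backref(off=6, len=2). Copied 'UN' from pos 0. Output: "UNNNNNUN"

Answer: UNNNNNUN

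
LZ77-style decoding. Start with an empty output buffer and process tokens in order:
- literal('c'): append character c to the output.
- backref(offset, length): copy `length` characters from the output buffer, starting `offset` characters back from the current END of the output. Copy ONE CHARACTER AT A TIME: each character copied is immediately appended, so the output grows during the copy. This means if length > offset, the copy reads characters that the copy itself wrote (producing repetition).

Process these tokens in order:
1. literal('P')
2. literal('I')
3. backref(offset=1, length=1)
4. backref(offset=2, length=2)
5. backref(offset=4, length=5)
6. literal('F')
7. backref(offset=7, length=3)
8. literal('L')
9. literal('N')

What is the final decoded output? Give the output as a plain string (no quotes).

Answer: PIIIIIIIIIFIIILN

Derivation:
Token 1: literal('P'). Output: "P"
Token 2: literal('I'). Output: "PI"
Token 3: backref(off=1, len=1). Copied 'I' from pos 1. Output: "PII"
Token 4: backref(off=2, len=2). Copied 'II' from pos 1. Output: "PIIII"
Token 5: backref(off=4, len=5) (overlapping!). Copied 'IIIII' from pos 1. Output: "PIIIIIIIII"
Token 6: literal('F'). Output: "PIIIIIIIIIF"
Token 7: backref(off=7, len=3). Copied 'III' from pos 4. Output: "PIIIIIIIIIFIII"
Token 8: literal('L'). Output: "PIIIIIIIIIFIIIL"
Token 9: literal('N'). Output: "PIIIIIIIIIFIIILN"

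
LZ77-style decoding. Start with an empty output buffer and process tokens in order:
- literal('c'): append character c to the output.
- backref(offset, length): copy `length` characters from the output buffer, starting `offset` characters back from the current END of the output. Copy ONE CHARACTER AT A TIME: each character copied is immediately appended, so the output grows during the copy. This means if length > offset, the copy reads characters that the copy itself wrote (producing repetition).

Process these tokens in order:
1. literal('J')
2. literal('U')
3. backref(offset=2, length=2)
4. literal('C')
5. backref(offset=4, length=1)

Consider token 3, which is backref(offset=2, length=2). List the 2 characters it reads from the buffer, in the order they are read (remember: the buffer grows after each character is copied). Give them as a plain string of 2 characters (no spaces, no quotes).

Answer: JU

Derivation:
Token 1: literal('J'). Output: "J"
Token 2: literal('U'). Output: "JU"
Token 3: backref(off=2, len=2). Buffer before: "JU" (len 2)
  byte 1: read out[0]='J', append. Buffer now: "JUJ"
  byte 2: read out[1]='U', append. Buffer now: "JUJU"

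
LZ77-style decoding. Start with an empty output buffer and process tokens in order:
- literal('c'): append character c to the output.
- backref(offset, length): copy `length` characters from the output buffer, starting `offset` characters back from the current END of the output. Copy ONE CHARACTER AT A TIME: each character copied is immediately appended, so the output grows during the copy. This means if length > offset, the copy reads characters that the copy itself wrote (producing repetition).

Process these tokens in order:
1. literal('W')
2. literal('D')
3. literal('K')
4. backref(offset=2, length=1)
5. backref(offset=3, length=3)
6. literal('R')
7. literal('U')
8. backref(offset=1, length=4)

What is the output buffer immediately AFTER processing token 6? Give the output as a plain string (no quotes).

Answer: WDKDDKDR

Derivation:
Token 1: literal('W'). Output: "W"
Token 2: literal('D'). Output: "WD"
Token 3: literal('K'). Output: "WDK"
Token 4: backref(off=2, len=1). Copied 'D' from pos 1. Output: "WDKD"
Token 5: backref(off=3, len=3). Copied 'DKD' from pos 1. Output: "WDKDDKD"
Token 6: literal('R'). Output: "WDKDDKDR"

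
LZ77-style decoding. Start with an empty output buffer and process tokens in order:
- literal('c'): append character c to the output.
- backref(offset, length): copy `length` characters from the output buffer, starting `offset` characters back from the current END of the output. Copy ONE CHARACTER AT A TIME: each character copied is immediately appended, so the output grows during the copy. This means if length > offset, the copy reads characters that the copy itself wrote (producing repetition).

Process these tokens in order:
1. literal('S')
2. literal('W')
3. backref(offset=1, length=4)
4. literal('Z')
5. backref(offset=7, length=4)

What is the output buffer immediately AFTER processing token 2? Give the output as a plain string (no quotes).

Token 1: literal('S'). Output: "S"
Token 2: literal('W'). Output: "SW"

Answer: SW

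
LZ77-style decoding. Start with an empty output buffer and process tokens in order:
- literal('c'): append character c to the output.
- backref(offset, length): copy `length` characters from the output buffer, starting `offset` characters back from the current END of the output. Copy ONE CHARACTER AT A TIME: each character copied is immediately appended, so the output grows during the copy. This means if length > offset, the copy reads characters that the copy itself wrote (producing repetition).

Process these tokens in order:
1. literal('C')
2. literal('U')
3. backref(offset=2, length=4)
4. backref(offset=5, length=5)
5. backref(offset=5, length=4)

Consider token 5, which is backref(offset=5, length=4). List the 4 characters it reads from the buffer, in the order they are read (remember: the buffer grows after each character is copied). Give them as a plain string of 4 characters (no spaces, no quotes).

Token 1: literal('C'). Output: "C"
Token 2: literal('U'). Output: "CU"
Token 3: backref(off=2, len=4) (overlapping!). Copied 'CUCU' from pos 0. Output: "CUCUCU"
Token 4: backref(off=5, len=5). Copied 'UCUCU' from pos 1. Output: "CUCUCUUCUCU"
Token 5: backref(off=5, len=4). Buffer before: "CUCUCUUCUCU" (len 11)
  byte 1: read out[6]='U', append. Buffer now: "CUCUCUUCUCUU"
  byte 2: read out[7]='C', append. Buffer now: "CUCUCUUCUCUUC"
  byte 3: read out[8]='U', append. Buffer now: "CUCUCUUCUCUUCU"
  byte 4: read out[9]='C', append. Buffer now: "CUCUCUUCUCUUCUC"

Answer: UCUC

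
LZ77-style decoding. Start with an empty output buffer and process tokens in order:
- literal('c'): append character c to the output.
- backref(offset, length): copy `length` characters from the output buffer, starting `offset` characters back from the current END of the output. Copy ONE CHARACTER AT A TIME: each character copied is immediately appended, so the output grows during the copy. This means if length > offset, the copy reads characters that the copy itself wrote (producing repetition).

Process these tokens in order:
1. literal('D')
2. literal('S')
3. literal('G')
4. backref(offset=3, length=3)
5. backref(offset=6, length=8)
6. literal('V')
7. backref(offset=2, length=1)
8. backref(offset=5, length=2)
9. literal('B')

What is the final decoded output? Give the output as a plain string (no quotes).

Answer: DSGDSGDSGDSGDSVSGDB

Derivation:
Token 1: literal('D'). Output: "D"
Token 2: literal('S'). Output: "DS"
Token 3: literal('G'). Output: "DSG"
Token 4: backref(off=3, len=3). Copied 'DSG' from pos 0. Output: "DSGDSG"
Token 5: backref(off=6, len=8) (overlapping!). Copied 'DSGDSGDS' from pos 0. Output: "DSGDSGDSGDSGDS"
Token 6: literal('V'). Output: "DSGDSGDSGDSGDSV"
Token 7: backref(off=2, len=1). Copied 'S' from pos 13. Output: "DSGDSGDSGDSGDSVS"
Token 8: backref(off=5, len=2). Copied 'GD' from pos 11. Output: "DSGDSGDSGDSGDSVSGD"
Token 9: literal('B'). Output: "DSGDSGDSGDSGDSVSGDB"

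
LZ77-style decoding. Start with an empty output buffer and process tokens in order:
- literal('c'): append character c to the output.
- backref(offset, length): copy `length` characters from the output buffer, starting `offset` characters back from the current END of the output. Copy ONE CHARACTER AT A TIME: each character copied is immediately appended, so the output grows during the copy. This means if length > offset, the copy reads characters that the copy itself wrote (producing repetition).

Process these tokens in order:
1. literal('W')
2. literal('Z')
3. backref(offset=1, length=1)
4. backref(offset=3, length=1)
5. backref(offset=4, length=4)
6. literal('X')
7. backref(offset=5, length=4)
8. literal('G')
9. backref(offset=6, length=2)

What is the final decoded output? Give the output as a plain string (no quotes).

Token 1: literal('W'). Output: "W"
Token 2: literal('Z'). Output: "WZ"
Token 3: backref(off=1, len=1). Copied 'Z' from pos 1. Output: "WZZ"
Token 4: backref(off=3, len=1). Copied 'W' from pos 0. Output: "WZZW"
Token 5: backref(off=4, len=4). Copied 'WZZW' from pos 0. Output: "WZZWWZZW"
Token 6: literal('X'). Output: "WZZWWZZWX"
Token 7: backref(off=5, len=4). Copied 'WZZW' from pos 4. Output: "WZZWWZZWXWZZW"
Token 8: literal('G'). Output: "WZZWWZZWXWZZWG"
Token 9: backref(off=6, len=2). Copied 'XW' from pos 8. Output: "WZZWWZZWXWZZWGXW"

Answer: WZZWWZZWXWZZWGXW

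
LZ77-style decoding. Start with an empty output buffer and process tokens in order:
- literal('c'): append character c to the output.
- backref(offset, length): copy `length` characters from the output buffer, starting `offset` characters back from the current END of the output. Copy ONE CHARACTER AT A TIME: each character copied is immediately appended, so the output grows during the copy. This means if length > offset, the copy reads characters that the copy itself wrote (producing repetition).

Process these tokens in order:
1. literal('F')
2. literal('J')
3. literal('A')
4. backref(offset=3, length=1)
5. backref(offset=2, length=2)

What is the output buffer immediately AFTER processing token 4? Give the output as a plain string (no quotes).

Answer: FJAF

Derivation:
Token 1: literal('F'). Output: "F"
Token 2: literal('J'). Output: "FJ"
Token 3: literal('A'). Output: "FJA"
Token 4: backref(off=3, len=1). Copied 'F' from pos 0. Output: "FJAF"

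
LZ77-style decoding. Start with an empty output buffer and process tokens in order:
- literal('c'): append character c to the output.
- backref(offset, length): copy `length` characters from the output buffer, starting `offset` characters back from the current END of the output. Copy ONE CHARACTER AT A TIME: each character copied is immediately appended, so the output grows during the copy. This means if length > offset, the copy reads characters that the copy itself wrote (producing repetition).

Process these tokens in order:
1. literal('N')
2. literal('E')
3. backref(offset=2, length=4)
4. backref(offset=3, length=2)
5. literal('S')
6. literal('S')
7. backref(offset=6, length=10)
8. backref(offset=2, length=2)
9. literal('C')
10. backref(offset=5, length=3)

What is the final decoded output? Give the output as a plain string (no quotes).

Answer: NENENEENSSNEENSSNEENENCENE

Derivation:
Token 1: literal('N'). Output: "N"
Token 2: literal('E'). Output: "NE"
Token 3: backref(off=2, len=4) (overlapping!). Copied 'NENE' from pos 0. Output: "NENENE"
Token 4: backref(off=3, len=2). Copied 'EN' from pos 3. Output: "NENENEEN"
Token 5: literal('S'). Output: "NENENEENS"
Token 6: literal('S'). Output: "NENENEENSS"
Token 7: backref(off=6, len=10) (overlapping!). Copied 'NEENSSNEEN' from pos 4. Output: "NENENEENSSNEENSSNEEN"
Token 8: backref(off=2, len=2). Copied 'EN' from pos 18. Output: "NENENEENSSNEENSSNEENEN"
Token 9: literal('C'). Output: "NENENEENSSNEENSSNEENENC"
Token 10: backref(off=5, len=3). Copied 'ENE' from pos 18. Output: "NENENEENSSNEENSSNEENENCENE"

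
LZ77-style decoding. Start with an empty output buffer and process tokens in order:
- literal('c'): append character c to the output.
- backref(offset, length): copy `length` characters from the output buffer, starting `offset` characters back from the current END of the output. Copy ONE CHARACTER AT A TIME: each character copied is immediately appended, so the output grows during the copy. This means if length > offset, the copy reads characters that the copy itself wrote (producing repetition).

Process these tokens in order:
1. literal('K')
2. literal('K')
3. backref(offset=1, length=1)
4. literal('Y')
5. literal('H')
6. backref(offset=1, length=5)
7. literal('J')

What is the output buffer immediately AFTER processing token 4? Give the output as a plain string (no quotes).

Answer: KKKY

Derivation:
Token 1: literal('K'). Output: "K"
Token 2: literal('K'). Output: "KK"
Token 3: backref(off=1, len=1). Copied 'K' from pos 1. Output: "KKK"
Token 4: literal('Y'). Output: "KKKY"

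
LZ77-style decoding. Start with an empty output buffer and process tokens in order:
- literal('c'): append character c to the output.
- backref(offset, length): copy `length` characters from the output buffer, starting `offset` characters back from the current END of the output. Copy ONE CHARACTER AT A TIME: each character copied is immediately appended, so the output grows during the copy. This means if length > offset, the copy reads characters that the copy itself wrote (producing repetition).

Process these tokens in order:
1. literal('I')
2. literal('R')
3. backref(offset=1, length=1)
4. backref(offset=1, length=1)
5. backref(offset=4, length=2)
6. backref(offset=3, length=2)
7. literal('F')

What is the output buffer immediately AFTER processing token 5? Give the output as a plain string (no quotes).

Answer: IRRRIR

Derivation:
Token 1: literal('I'). Output: "I"
Token 2: literal('R'). Output: "IR"
Token 3: backref(off=1, len=1). Copied 'R' from pos 1. Output: "IRR"
Token 4: backref(off=1, len=1). Copied 'R' from pos 2. Output: "IRRR"
Token 5: backref(off=4, len=2). Copied 'IR' from pos 0. Output: "IRRRIR"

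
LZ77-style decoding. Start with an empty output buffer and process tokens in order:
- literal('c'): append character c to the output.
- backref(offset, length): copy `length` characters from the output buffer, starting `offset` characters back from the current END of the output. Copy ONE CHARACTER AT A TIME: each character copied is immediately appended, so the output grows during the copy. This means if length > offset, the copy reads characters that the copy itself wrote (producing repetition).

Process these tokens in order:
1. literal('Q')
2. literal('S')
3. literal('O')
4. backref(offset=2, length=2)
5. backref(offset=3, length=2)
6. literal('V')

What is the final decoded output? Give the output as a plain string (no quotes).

Token 1: literal('Q'). Output: "Q"
Token 2: literal('S'). Output: "QS"
Token 3: literal('O'). Output: "QSO"
Token 4: backref(off=2, len=2). Copied 'SO' from pos 1. Output: "QSOSO"
Token 5: backref(off=3, len=2). Copied 'OS' from pos 2. Output: "QSOSOOS"
Token 6: literal('V'). Output: "QSOSOOSV"

Answer: QSOSOOSV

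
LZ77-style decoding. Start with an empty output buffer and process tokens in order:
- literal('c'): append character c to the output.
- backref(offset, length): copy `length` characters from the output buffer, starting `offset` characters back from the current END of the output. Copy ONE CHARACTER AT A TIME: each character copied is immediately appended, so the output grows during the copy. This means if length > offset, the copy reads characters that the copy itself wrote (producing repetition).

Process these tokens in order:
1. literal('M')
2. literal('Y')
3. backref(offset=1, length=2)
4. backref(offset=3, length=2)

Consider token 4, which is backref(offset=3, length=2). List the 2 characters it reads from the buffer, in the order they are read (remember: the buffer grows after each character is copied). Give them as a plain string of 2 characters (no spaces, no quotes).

Token 1: literal('M'). Output: "M"
Token 2: literal('Y'). Output: "MY"
Token 3: backref(off=1, len=2) (overlapping!). Copied 'YY' from pos 1. Output: "MYYY"
Token 4: backref(off=3, len=2). Buffer before: "MYYY" (len 4)
  byte 1: read out[1]='Y', append. Buffer now: "MYYYY"
  byte 2: read out[2]='Y', append. Buffer now: "MYYYYY"

Answer: YY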